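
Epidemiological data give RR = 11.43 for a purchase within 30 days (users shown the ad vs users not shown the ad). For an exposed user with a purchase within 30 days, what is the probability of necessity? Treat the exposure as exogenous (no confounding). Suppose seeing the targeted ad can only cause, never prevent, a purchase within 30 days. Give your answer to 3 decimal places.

PN ≈ 0.913

Under exogeneity and monotonicity, PN = (RR − 1) / RR = 1 − 1/RR.
PN = (11.43 − 1) / 11.43 = 10.43 / 11.43 ≈ 0.9125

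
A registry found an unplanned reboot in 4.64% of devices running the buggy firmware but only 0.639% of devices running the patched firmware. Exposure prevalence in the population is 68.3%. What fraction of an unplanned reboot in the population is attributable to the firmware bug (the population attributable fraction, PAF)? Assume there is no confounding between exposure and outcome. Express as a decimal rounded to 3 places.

p₁ = 0.0464, p₀ = 0.00639.
Overall risk P(Y=1) = π·p₁ + (1−π)·p₀ = 0.683×0.0464 + 0.317×0.00639 = 0.033717.
Under exogeneity, PAF = [P(Y=1) − p₀] / P(Y=1).
PAF = (0.033717 − 0.00639) / 0.033717 ≈ 0.8105

PAF ≈ 0.810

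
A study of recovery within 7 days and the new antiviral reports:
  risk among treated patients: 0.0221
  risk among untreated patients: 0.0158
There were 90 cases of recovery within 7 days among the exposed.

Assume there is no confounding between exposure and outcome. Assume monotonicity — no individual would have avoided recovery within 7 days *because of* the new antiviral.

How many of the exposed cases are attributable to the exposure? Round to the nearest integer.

Let p₁ = 0.0221, p₀ = 0.0158.
PN = (p₁ − p₀)/p₁ = (0.0221 − 0.0158) / 0.0221 ≈ 0.28507.
Attributable cases ≈ PN × (exposed cases) = 0.28507 × 90 ≈ 25.66.

about 26 cases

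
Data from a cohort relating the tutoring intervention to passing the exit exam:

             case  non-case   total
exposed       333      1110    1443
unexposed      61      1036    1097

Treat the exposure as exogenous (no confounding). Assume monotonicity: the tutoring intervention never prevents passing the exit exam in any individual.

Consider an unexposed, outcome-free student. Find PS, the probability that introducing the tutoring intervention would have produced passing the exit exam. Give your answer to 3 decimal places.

PS ≈ 0.185

p₁ = P(outcome | exposed) = 333/1443 = 0.23077
p₀ = P(outcome | unexposed) = 61/1097 = 0.055606
Under exogeneity and monotonicity, PS = (p₁ − p₀)/(1 − p₀).
PS = (0.23077 − 0.055606) / 0.94439 ≈ 0.1855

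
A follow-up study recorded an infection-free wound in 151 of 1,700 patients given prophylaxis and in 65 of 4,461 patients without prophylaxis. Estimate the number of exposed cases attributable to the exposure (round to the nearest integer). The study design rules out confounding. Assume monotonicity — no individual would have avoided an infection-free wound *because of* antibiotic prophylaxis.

about 126 cases

p₁ = P(outcome | exposed) = 151/1700 = 0.088824
p₀ = P(outcome | unexposed) = 65/4461 = 0.014571
PN = (p₁ − p₀)/p₁ = (0.088824 − 0.014571) / 0.088824 ≈ 0.83596.
Attributable cases ≈ PN × (exposed cases) = 0.83596 × 151 ≈ 126.23.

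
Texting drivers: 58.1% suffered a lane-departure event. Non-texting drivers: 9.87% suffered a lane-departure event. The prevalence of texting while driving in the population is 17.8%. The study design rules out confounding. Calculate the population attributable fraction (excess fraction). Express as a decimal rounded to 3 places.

p₁ = 0.581, p₀ = 0.0987.
Overall risk P(Y=1) = π·p₁ + (1−π)·p₀ = 0.178×0.581 + 0.822×0.0987 = 0.18455.
Under exogeneity, PAF = [P(Y=1) − p₀] / P(Y=1).
PAF = (0.18455 − 0.0987) / 0.18455 ≈ 0.4652

PAF ≈ 0.465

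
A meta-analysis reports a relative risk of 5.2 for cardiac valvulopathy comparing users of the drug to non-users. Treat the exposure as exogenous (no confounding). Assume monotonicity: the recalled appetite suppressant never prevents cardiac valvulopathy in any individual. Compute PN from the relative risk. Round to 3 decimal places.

Under exogeneity and monotonicity, PN = (RR − 1) / RR = 1 − 1/RR.
PN = (5.2 − 1) / 5.2 = 4.2 / 5.2 ≈ 0.8077

PN ≈ 0.808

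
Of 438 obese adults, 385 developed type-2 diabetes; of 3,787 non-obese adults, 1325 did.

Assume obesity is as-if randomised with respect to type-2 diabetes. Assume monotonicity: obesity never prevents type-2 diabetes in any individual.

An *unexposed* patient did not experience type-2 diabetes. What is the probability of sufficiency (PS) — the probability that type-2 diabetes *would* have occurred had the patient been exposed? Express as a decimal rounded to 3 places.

p₁ = P(outcome | exposed) = 385/438 = 0.879
p₀ = P(outcome | unexposed) = 1325/3787 = 0.34988
Under exogeneity and monotonicity, PS = (p₁ − p₀) / (1 − p₀).
PS = (0.879 − 0.34988) / (1 − 0.34988) = 0.52911 / 0.65012 ≈ 0.8139

PS ≈ 0.814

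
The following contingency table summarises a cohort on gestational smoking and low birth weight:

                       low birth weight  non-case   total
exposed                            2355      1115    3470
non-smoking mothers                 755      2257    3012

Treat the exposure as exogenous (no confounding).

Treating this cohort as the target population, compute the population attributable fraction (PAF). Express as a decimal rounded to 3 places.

PAF ≈ 0.478

p₁ = P(outcome | exposed) = 2355/3470 = 0.67867
p₀ = P(outcome | unexposed) = 755/3012 = 0.25066
Exposure prevalence π = 3470/6482 = 0.53533; overall risk P(Y=1) = 0.47979.
Under exogeneity, PAF = [P(Y=1) − p₀]/P(Y=1).
PAF = (0.47979 − 0.25066) / 0.47979 ≈ 0.4776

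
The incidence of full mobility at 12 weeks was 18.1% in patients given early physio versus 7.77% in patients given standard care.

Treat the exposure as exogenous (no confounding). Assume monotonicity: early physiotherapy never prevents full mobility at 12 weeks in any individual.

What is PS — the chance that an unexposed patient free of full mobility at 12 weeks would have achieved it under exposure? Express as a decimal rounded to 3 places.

PS ≈ 0.112

p₁ = 0.181, p₀ = 0.0777.
Under exogeneity and monotonicity, PS = (p₁ − p₀) / (1 − p₀).
PS = (0.181 − 0.0777) / (1 − 0.0777) = 0.1033 / 0.9223 ≈ 0.1120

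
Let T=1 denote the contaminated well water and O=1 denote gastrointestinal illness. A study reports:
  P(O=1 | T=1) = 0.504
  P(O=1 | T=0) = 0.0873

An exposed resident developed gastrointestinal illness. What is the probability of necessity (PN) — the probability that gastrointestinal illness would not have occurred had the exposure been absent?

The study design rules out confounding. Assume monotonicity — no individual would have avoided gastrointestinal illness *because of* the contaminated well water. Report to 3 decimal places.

Let p₁ = 0.504, p₀ = 0.0873.
Under exogeneity and monotonicity, PN = (p₁ − p₀) / p₁.
PN = (0.504 − 0.0873) / 0.504 = 0.4167 / 0.504 ≈ 0.8268

PN ≈ 0.827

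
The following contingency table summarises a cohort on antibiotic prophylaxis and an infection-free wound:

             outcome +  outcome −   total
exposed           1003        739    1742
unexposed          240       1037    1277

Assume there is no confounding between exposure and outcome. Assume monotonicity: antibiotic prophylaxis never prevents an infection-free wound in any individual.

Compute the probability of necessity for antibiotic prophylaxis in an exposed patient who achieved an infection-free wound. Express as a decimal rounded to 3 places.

p₁ = P(outcome | exposed) = 1003/1742 = 0.57577
p₀ = P(outcome | unexposed) = 240/1277 = 0.18794
Under exogeneity and monotonicity, PN = (p₁ − p₀)/p₁.
PN = (0.57577 − 0.18794) / 0.57577 ≈ 0.6736

PN ≈ 0.674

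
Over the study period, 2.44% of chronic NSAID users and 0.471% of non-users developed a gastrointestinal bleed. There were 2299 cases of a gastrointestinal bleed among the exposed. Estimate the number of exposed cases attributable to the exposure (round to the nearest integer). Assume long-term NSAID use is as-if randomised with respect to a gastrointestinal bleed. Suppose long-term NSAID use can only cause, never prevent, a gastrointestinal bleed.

about 1855 cases

p₁ = 0.0244, p₀ = 0.00471.
PN = (p₁ − p₀)/p₁ = (0.0244 − 0.00471) / 0.0244 ≈ 0.80697.
Attributable cases ≈ PN × (exposed cases) = 0.80697 × 2299 ≈ 1855.22.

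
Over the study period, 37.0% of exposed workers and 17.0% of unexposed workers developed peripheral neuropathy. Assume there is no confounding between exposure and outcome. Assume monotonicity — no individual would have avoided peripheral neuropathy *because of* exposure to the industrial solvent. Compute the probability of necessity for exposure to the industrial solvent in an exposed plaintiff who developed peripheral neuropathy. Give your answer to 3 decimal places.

p₁ = 0.37, p₀ = 0.17.
Under exogeneity and monotonicity, PN = (p₁ − p₀) / p₁.
PN = (0.37 − 0.17) / 0.37 = 0.2 / 0.37 ≈ 0.5405

PN ≈ 0.541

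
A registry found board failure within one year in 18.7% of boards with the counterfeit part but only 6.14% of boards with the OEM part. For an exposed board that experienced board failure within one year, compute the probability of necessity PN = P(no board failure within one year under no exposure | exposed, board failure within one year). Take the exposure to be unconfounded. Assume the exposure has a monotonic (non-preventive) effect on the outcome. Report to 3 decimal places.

p₁ = 0.187, p₀ = 0.0614.
Under exogeneity and monotonicity, PN = (p₁ − p₀) / p₁.
PN = (0.187 − 0.0614) / 0.187 = 0.1256 / 0.187 ≈ 0.6717

PN ≈ 0.672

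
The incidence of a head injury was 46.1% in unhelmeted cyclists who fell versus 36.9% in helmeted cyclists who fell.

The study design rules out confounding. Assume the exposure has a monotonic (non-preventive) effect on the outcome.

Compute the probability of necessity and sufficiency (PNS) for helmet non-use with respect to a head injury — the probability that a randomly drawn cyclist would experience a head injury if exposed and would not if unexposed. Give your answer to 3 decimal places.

p₁ = 0.461, p₀ = 0.369.
Under exogeneity and monotonicity, PNS = p₁ − p₀.
PNS = 0.461 − 0.369 = 0.092

PNS ≈ 0.092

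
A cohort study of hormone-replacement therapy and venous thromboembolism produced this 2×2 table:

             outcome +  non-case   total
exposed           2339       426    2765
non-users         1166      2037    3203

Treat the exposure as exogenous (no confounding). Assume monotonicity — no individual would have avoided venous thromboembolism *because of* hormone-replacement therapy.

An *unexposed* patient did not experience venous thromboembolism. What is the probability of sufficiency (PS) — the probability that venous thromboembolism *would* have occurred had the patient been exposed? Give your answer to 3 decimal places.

p₁ = P(outcome | exposed) = 2339/2765 = 0.84593
p₀ = P(outcome | unexposed) = 1166/3203 = 0.36403
Under exogeneity and monotonicity, PS = (p₁ − p₀) / (1 − p₀).
PS = (0.84593 − 0.36403) / (1 − 0.36403) = 0.4819 / 0.63597 ≈ 0.7577

PS ≈ 0.758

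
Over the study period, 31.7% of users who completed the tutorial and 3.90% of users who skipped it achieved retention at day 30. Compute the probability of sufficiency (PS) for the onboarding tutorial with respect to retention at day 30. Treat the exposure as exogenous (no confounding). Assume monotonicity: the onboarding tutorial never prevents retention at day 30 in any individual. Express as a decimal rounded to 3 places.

PS ≈ 0.289

p₁ = 0.317, p₀ = 0.039.
Under exogeneity and monotonicity, PS = (p₁ − p₀) / (1 − p₀).
PS = (0.317 − 0.039) / (1 − 0.039) = 0.278 / 0.961 ≈ 0.2893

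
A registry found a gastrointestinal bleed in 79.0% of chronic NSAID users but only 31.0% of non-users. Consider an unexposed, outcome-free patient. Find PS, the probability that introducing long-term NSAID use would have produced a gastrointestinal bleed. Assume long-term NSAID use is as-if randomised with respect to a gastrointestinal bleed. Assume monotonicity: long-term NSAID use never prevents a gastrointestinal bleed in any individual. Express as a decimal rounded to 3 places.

PS ≈ 0.696

p₁ = 0.79, p₀ = 0.31.
Under exogeneity and monotonicity, PS = (p₁ − p₀) / (1 − p₀).
PS = (0.79 − 0.31) / (1 − 0.31) = 0.48 / 0.69 ≈ 0.6957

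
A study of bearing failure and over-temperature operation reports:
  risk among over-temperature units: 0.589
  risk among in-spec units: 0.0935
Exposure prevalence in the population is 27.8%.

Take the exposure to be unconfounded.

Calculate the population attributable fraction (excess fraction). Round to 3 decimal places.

Let p₁ = 0.589, p₀ = 0.0935.
Overall risk P(Y=1) = π·p₁ + (1−π)·p₀ = 0.278×0.589 + 0.722×0.0935 = 0.23125.
Under exogeneity, PAF = [P(Y=1) − p₀] / P(Y=1).
PAF = (0.23125 − 0.0935) / 0.23125 ≈ 0.5957

PAF ≈ 0.596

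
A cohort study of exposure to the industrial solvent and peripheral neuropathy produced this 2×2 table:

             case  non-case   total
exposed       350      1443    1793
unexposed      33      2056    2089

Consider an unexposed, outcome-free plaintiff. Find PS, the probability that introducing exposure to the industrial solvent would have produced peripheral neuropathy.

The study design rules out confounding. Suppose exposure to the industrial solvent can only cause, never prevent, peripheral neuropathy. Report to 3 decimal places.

PS ≈ 0.182

p₁ = P(outcome | exposed) = 350/1793 = 0.1952
p₀ = P(outcome | unexposed) = 33/2089 = 0.015797
Under exogeneity and monotonicity, PS = (p₁ − p₀)/(1 − p₀).
PS = (0.1952 − 0.015797) / 0.9842 ≈ 0.1823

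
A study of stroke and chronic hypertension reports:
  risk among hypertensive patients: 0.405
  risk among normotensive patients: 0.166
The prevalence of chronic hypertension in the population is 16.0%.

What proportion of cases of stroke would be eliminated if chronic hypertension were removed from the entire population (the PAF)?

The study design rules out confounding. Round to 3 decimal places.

PAF ≈ 0.187

Let p₁ = 0.405, p₀ = 0.166.
Overall risk P(Y=1) = π·p₁ + (1−π)·p₀ = 0.16×0.405 + 0.84×0.166 = 0.20424.
Under exogeneity, PAF = [P(Y=1) − p₀] / P(Y=1).
PAF = (0.20424 − 0.166) / 0.20424 ≈ 0.1872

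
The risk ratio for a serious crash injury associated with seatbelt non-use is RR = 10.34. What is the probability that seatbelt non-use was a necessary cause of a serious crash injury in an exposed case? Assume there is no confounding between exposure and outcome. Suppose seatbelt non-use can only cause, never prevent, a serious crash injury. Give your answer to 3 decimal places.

Under exogeneity and monotonicity, PN = (RR − 1) / RR = 1 − 1/RR.
PN = (10.34 − 1) / 10.34 = 9.34 / 10.34 ≈ 0.9033

PN ≈ 0.903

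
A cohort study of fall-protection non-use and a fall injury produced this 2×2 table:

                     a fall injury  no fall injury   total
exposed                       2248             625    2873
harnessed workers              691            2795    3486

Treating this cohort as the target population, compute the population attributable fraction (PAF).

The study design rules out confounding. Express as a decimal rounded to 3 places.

PAF ≈ 0.571

p₁ = P(outcome | exposed) = 2248/2873 = 0.78246
p₀ = P(outcome | unexposed) = 691/3486 = 0.19822
Exposure prevalence π = 2873/6359 = 0.4518; overall risk P(Y=1) = 0.46218.
Under exogeneity, PAF = [P(Y=1) − p₀]/P(Y=1).
PAF = (0.46218 − 0.19822) / 0.46218 ≈ 0.5711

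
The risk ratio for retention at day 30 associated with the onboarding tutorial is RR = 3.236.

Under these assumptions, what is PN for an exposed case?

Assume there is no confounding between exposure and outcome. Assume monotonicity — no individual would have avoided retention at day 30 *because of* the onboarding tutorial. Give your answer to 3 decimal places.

PN ≈ 0.691

Under exogeneity and monotonicity, PN = (RR − 1) / RR = 1 − 1/RR.
PN = (3.236 − 1) / 3.236 = 2.236 / 3.236 ≈ 0.6910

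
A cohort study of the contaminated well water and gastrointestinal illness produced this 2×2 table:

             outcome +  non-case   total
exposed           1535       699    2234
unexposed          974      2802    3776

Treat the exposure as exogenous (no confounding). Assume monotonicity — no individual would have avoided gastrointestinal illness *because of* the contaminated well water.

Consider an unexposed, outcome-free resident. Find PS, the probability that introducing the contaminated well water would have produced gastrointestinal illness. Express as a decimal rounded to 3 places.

p₁ = P(outcome | exposed) = 1535/2234 = 0.68711
p₀ = P(outcome | unexposed) = 974/3776 = 0.25794
Under exogeneity and monotonicity, PS = (p₁ − p₀) / (1 − p₀).
PS = (0.68711 − 0.25794) / (1 − 0.25794) = 0.42916 / 0.74206 ≈ 0.5783

PS ≈ 0.578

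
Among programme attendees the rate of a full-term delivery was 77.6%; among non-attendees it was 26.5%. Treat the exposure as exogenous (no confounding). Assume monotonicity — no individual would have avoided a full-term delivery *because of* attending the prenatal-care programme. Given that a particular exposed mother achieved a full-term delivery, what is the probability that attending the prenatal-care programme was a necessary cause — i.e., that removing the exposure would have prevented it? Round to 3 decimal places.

PN ≈ 0.659

p₁ = 0.776, p₀ = 0.265.
Under exogeneity and monotonicity, PN = (p₁ − p₀) / p₁.
PN = (0.776 − 0.265) / 0.776 = 0.511 / 0.776 ≈ 0.6585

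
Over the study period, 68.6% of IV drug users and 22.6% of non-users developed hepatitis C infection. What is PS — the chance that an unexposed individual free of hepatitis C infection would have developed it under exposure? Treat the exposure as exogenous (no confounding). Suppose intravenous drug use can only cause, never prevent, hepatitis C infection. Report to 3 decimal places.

PS ≈ 0.594

p₁ = 0.686, p₀ = 0.226.
Under exogeneity and monotonicity, PS = (p₁ − p₀) / (1 − p₀).
PS = (0.686 − 0.226) / (1 − 0.226) = 0.46 / 0.774 ≈ 0.5943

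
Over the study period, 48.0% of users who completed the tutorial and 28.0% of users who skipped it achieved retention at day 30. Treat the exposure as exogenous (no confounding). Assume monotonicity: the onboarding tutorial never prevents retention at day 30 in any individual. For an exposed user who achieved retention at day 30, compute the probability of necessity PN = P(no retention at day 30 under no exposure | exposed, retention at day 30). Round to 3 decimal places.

p₁ = 0.48, p₀ = 0.28.
Under exogeneity and monotonicity, PN = (p₁ − p₀) / p₁.
PN = (0.48 − 0.28) / 0.48 = 0.2 / 0.48 ≈ 0.4167

PN ≈ 0.417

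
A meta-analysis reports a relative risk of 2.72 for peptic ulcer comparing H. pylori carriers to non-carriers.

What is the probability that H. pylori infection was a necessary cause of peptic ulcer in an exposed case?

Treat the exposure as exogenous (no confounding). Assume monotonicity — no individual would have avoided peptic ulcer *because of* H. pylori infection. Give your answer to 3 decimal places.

Under exogeneity and monotonicity, PN = (RR − 1) / RR = 1 − 1/RR.
PN = (2.72 − 1) / 2.72 = 1.72 / 2.72 ≈ 0.6324

PN ≈ 0.632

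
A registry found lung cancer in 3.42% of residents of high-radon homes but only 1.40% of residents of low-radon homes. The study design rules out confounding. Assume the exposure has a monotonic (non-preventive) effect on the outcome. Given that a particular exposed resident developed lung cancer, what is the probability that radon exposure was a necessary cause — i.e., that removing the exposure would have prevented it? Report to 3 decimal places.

PN ≈ 0.591

p₁ = 0.0342, p₀ = 0.014.
Under exogeneity and monotonicity, PN = (p₁ − p₀) / p₁.
PN = (0.0342 − 0.014) / 0.0342 = 0.0202 / 0.0342 ≈ 0.5906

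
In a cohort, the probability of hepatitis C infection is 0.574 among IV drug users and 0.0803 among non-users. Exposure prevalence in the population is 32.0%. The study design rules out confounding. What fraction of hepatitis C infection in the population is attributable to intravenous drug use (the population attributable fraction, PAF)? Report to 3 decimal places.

PAF ≈ 0.663

Let p₁ = 0.574, p₀ = 0.0803.
Overall risk P(Y=1) = π·p₁ + (1−π)·p₀ = 0.32×0.574 + 0.68×0.0803 = 0.23828.
Under exogeneity, PAF = [P(Y=1) − p₀] / P(Y=1).
PAF = (0.23828 − 0.0803) / 0.23828 ≈ 0.6630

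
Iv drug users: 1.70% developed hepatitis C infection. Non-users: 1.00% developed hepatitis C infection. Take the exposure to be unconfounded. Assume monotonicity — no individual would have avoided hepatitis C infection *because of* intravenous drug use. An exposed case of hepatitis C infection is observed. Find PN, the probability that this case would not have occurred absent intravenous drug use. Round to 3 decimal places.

PN ≈ 0.412

p₁ = 0.017, p₀ = 0.01.
Under exogeneity and monotonicity, PN = (p₁ − p₀) / p₁.
PN = (0.017 − 0.01) / 0.017 = 0.007 / 0.017 ≈ 0.4118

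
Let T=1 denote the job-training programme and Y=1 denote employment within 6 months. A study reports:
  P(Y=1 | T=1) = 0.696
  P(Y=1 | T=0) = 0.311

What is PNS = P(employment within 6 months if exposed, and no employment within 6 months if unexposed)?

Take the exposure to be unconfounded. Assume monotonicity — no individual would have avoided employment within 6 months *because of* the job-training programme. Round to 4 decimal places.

Let p₁ = 0.696, p₀ = 0.311.
Under exogeneity and monotonicity, PNS = p₁ − p₀.
PNS = 0.696 − 0.311 = 0.385

PNS ≈ 0.3850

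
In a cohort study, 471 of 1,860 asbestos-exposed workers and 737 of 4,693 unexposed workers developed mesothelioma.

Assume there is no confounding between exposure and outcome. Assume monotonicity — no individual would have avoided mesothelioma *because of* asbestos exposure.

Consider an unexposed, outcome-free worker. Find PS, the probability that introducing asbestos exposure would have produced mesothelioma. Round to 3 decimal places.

p₁ = P(outcome | exposed) = 471/1860 = 0.25323
p₀ = P(outcome | unexposed) = 737/4693 = 0.15704
Under exogeneity and monotonicity, PS = (p₁ − p₀) / (1 − p₀).
PS = (0.25323 − 0.15704) / (1 − 0.15704) = 0.096183 / 0.84296 ≈ 0.1141

PS ≈ 0.114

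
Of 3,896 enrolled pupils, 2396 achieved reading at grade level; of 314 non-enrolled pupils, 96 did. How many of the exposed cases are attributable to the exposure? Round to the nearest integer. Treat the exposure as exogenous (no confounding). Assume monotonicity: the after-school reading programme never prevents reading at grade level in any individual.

about 1205 cases

p₁ = P(outcome | exposed) = 2396/3896 = 0.61499
p₀ = P(outcome | unexposed) = 96/314 = 0.30573
PN = (p₁ − p₀)/p₁ = (0.61499 − 0.30573) / 0.61499 ≈ 0.50287.
Attributable cases ≈ PN × (exposed cases) = 0.50287 × 2396 ≈ 1204.87.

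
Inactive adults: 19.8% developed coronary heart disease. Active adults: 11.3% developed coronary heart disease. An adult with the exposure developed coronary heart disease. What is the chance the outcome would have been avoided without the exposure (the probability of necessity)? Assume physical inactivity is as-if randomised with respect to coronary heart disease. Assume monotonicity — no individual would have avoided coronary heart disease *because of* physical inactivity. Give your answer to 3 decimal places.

p₁ = 0.198, p₀ = 0.113.
Under exogeneity and monotonicity, PN = (p₁ − p₀) / p₁.
PN = (0.198 − 0.113) / 0.198 = 0.085 / 0.198 ≈ 0.4293

PN ≈ 0.429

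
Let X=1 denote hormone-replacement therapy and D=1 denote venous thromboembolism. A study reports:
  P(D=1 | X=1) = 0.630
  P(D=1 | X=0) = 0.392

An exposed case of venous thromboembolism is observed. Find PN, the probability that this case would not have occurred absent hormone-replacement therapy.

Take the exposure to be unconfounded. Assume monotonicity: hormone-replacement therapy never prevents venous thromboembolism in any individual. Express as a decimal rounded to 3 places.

Let p₁ = 0.63, p₀ = 0.392.
Under exogeneity and monotonicity, PN = (p₁ − p₀) / p₁.
PN = (0.63 − 0.392) / 0.63 = 0.238 / 0.63 ≈ 0.3778

PN ≈ 0.378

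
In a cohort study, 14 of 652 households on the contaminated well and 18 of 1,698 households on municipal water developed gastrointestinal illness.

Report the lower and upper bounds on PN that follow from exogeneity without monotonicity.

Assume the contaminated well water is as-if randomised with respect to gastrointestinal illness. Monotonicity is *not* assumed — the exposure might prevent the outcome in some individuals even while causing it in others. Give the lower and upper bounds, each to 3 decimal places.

0.506 ≤ PN ≤ 1.000

p₁ = P(outcome | exposed) = 14/652 = 0.021472
p₀ = P(outcome | unexposed) = 18/1698 = 0.010601
Under exogeneity alone the bounds on PN are max{0,(p₁−p₀)/p₁} ≤ PN ≤ min{1,(1−p₀)/p₁}.
  lower = (p₁ − p₀)/p₁ = 0.010872 / 0.021472 ≈ 0.5063
  upper = min{1, (1 − p₀)/p₁} = 0.9894 / 0.021472 ≈ 46.0777 → capped at 1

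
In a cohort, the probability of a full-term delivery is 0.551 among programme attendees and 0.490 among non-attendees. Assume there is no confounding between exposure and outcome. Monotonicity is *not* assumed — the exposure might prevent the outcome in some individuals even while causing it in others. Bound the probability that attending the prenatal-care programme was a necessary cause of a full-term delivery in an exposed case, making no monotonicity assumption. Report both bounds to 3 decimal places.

Let p₁ = 0.551, p₀ = 0.49.
Under exogeneity alone the bounds on PN are max{0,(p₁−p₀)/p₁} ≤ PN ≤ min{1,(1−p₀)/p₁}.
  lower = (p₁ − p₀)/p₁ = 0.061 / 0.551 ≈ 0.1107
  upper = min{1, (1 − p₀)/p₁} = 0.51 / 0.551 ≈ 0.9256

0.111 ≤ PN ≤ 0.926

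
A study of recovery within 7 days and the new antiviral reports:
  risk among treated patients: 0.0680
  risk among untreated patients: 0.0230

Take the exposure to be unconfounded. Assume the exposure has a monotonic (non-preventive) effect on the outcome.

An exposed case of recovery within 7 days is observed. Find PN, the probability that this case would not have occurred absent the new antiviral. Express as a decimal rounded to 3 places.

PN ≈ 0.662

Let p₁ = 0.068, p₀ = 0.023.
Under exogeneity and monotonicity, PN = (p₁ − p₀) / p₁.
PN = (0.068 − 0.023) / 0.068 = 0.045 / 0.068 ≈ 0.6618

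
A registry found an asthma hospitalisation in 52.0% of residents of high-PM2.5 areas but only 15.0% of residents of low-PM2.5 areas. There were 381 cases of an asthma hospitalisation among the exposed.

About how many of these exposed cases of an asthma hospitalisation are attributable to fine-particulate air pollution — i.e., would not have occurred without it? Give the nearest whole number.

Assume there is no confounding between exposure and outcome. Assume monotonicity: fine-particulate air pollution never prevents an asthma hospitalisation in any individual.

p₁ = 0.52, p₀ = 0.15.
PN = (p₁ − p₀)/p₁ = (0.52 − 0.15) / 0.52 ≈ 0.71154.
Attributable cases ≈ PN × (exposed cases) = 0.71154 × 381 ≈ 271.10.

about 271 cases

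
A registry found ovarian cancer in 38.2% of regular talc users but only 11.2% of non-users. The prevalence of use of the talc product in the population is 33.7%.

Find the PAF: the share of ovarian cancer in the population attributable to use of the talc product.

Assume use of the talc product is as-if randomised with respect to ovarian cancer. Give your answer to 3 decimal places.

p₁ = 0.382, p₀ = 0.112.
Overall risk P(Y=1) = π·p₁ + (1−π)·p₀ = 0.337×0.382 + 0.663×0.112 = 0.20299.
Under exogeneity, PAF = [P(Y=1) − p₀] / P(Y=1).
PAF = (0.20299 − 0.112) / 0.20299 ≈ 0.4482

PAF ≈ 0.448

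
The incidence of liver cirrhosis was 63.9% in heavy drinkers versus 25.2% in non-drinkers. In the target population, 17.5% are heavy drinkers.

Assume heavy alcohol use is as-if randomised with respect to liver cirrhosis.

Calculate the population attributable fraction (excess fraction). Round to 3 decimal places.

p₁ = 0.639, p₀ = 0.252.
Overall risk P(Y=1) = π·p₁ + (1−π)·p₀ = 0.175×0.639 + 0.825×0.252 = 0.31972.
Under exogeneity, PAF = [P(Y=1) − p₀] / P(Y=1).
PAF = (0.31972 − 0.252) / 0.31972 ≈ 0.2118

PAF ≈ 0.212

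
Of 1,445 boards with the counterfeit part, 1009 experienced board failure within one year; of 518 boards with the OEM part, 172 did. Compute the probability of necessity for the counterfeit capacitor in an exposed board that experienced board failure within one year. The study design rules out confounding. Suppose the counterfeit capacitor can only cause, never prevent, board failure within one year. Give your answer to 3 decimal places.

PN ≈ 0.524

p₁ = P(outcome | exposed) = 1009/1445 = 0.69827
p₀ = P(outcome | unexposed) = 172/518 = 0.33205
Under exogeneity and monotonicity, PN = (p₁ − p₀) / p₁.
PN = (0.69827 − 0.33205) / 0.69827 = 0.36622 / 0.69827 ≈ 0.5245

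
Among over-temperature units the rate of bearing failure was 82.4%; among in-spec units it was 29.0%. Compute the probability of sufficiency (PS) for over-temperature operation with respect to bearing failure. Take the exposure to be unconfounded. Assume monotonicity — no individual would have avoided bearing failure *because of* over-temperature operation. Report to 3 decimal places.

PS ≈ 0.752

p₁ = 0.824, p₀ = 0.29.
Under exogeneity and monotonicity, PS = (p₁ − p₀) / (1 − p₀).
PS = (0.824 − 0.29) / (1 − 0.29) = 0.534 / 0.71 ≈ 0.7521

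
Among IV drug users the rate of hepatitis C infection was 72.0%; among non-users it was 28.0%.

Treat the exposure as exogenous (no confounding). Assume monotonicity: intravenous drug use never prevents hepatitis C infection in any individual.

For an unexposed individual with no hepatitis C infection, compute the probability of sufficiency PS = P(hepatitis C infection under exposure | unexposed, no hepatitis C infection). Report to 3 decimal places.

p₁ = 0.72, p₀ = 0.28.
Under exogeneity and monotonicity, PS = (p₁ − p₀) / (1 − p₀).
PS = (0.72 − 0.28) / (1 − 0.28) = 0.44 / 0.72 ≈ 0.6111

PS ≈ 0.611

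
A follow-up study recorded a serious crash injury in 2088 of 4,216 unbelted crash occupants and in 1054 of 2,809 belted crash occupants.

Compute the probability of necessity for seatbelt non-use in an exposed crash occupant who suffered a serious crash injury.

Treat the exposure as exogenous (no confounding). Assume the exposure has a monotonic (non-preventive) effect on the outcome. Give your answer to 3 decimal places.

PN ≈ 0.242

p₁ = P(outcome | exposed) = 2088/4216 = 0.49526
p₀ = P(outcome | unexposed) = 1054/2809 = 0.37522
Under exogeneity and monotonicity, PN = (p₁ − p₀) / p₁.
PN = (0.49526 − 0.37522) / 0.49526 = 0.12003 / 0.49526 ≈ 0.2424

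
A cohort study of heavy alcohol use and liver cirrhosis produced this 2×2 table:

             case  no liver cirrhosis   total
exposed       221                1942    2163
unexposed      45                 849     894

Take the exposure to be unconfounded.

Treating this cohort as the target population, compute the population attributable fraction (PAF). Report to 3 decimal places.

PAF ≈ 0.422

p₁ = P(outcome | exposed) = 221/2163 = 0.10217
p₀ = P(outcome | unexposed) = 45/894 = 0.050336
Exposure prevalence π = 2163/3057 = 0.70756; overall risk P(Y=1) = 0.087013.
Under exogeneity, PAF = [P(Y=1) − p₀]/P(Y=1).
PAF = (0.087013 − 0.050336) / 0.087013 ≈ 0.4215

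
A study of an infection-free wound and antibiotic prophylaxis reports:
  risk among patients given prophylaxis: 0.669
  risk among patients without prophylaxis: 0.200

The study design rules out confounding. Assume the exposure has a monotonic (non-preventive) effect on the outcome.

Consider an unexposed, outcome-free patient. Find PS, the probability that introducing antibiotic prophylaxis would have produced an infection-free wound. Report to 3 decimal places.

Let p₁ = 0.669, p₀ = 0.2.
Under exogeneity and monotonicity, PS = (p₁ − p₀) / (1 − p₀).
PS = (0.669 − 0.2) / (1 − 0.2) = 0.469 / 0.8 ≈ 0.5863

PS ≈ 0.586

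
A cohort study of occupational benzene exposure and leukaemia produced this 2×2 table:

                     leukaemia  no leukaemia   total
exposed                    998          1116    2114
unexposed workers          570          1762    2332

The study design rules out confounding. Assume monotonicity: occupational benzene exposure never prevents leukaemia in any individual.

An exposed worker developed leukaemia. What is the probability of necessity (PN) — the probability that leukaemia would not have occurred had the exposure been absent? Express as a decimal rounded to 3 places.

PN ≈ 0.482

p₁ = P(outcome | exposed) = 998/2114 = 0.47209
p₀ = P(outcome | unexposed) = 570/2332 = 0.24443
Under exogeneity and monotonicity, PN = (p₁ − p₀)/p₁.
PN = (0.47209 − 0.24443) / 0.47209 ≈ 0.4822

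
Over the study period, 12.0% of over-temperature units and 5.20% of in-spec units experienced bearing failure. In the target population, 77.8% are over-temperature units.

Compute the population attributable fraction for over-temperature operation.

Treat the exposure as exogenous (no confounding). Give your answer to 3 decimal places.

p₁ = 0.12, p₀ = 0.052.
Overall risk P(Y=1) = π·p₁ + (1−π)·p₀ = 0.778×0.12 + 0.222×0.052 = 0.1049.
Under exogeneity, PAF = [P(Y=1) − p₀] / P(Y=1).
PAF = (0.1049 − 0.052) / 0.1049 ≈ 0.5043

PAF ≈ 0.504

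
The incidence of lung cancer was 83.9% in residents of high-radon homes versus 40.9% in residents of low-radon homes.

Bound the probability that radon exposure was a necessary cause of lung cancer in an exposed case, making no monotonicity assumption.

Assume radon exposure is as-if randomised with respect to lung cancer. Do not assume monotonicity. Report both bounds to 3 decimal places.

p₁ = 0.839, p₀ = 0.409.
Under exogeneity alone the bounds on PN are max{0,(p₁−p₀)/p₁} ≤ PN ≤ min{1,(1−p₀)/p₁}.
  lower = (p₁ − p₀)/p₁ = 0.43 / 0.839 ≈ 0.5125
  upper = min{1, (1 − p₀)/p₁} = 0.591 / 0.839 ≈ 0.7044

0.513 ≤ PN ≤ 0.704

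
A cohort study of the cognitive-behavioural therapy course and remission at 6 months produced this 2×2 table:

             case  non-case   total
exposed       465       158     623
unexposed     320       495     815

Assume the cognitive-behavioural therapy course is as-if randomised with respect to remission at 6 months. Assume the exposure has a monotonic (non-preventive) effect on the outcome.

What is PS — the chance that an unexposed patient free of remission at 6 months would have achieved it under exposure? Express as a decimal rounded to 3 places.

p₁ = P(outcome | exposed) = 465/623 = 0.74639
p₀ = P(outcome | unexposed) = 320/815 = 0.39264
Under exogeneity and monotonicity, PS = (p₁ − p₀)/(1 − p₀).
PS = (0.74639 − 0.39264) / 0.60736 ≈ 0.5824

PS ≈ 0.582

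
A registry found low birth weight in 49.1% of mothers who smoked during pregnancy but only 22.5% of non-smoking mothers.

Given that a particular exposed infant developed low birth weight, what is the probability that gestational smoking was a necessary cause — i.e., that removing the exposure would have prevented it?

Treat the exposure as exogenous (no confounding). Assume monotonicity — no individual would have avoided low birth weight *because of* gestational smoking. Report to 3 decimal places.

p₁ = 0.491, p₀ = 0.225.
Under exogeneity and monotonicity, PN = (p₁ − p₀) / p₁.
PN = (0.491 − 0.225) / 0.491 = 0.266 / 0.491 ≈ 0.5418

PN ≈ 0.542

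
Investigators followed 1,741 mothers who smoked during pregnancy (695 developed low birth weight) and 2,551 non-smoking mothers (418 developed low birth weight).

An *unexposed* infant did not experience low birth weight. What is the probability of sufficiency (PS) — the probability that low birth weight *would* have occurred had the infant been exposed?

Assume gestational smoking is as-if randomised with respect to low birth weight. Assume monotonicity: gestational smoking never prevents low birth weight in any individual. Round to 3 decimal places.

PS ≈ 0.281

p₁ = P(outcome | exposed) = 695/1741 = 0.3992
p₀ = P(outcome | unexposed) = 418/2551 = 0.16386
Under exogeneity and monotonicity, PS = (p₁ − p₀) / (1 − p₀).
PS = (0.3992 − 0.16386) / (1 − 0.16386) = 0.23534 / 0.83614 ≈ 0.2815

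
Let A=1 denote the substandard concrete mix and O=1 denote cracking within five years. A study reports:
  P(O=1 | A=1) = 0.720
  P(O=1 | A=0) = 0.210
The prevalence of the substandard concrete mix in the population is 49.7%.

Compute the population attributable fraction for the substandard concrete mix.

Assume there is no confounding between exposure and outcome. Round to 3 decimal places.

Let p₁ = 0.72, p₀ = 0.21.
Overall risk P(Y=1) = π·p₁ + (1−π)·p₀ = 0.497×0.72 + 0.503×0.21 = 0.46347.
Under exogeneity, PAF = [P(Y=1) − p₀] / P(Y=1).
PAF = (0.46347 − 0.21) / 0.46347 ≈ 0.5469

PAF ≈ 0.547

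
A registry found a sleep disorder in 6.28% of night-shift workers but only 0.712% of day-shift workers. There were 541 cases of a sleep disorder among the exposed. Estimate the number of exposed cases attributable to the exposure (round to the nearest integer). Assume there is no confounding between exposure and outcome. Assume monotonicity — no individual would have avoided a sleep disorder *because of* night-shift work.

p₁ = 0.0628, p₀ = 0.00712.
PN = (p₁ − p₀)/p₁ = (0.0628 − 0.00712) / 0.0628 ≈ 0.88662.
Attributable cases ≈ PN × (exposed cases) = 0.88662 × 541 ≈ 479.66.

about 480 cases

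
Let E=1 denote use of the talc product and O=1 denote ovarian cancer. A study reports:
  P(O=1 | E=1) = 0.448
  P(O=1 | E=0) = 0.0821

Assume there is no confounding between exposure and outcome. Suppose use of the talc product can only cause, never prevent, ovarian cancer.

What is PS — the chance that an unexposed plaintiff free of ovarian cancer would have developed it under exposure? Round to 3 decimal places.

Let p₁ = 0.448, p₀ = 0.0821.
Under exogeneity and monotonicity, PS = (p₁ − p₀) / (1 − p₀).
PS = (0.448 − 0.0821) / (1 − 0.0821) = 0.3659 / 0.9179 ≈ 0.3986

PS ≈ 0.399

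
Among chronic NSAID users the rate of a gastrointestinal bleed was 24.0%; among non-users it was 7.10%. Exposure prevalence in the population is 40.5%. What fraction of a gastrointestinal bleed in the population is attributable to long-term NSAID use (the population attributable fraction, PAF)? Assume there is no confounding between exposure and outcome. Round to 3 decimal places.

p₁ = 0.24, p₀ = 0.071.
Overall risk P(Y=1) = π·p₁ + (1−π)·p₀ = 0.405×0.24 + 0.595×0.071 = 0.13944.
Under exogeneity, PAF = [P(Y=1) − p₀] / P(Y=1).
PAF = (0.13944 − 0.071) / 0.13944 ≈ 0.4908

PAF ≈ 0.491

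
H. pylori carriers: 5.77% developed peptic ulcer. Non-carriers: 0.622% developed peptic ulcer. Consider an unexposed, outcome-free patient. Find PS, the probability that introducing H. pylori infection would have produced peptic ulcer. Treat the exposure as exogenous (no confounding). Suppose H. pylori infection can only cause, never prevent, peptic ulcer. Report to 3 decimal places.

PS ≈ 0.052

p₁ = 0.0577, p₀ = 0.00622.
Under exogeneity and monotonicity, PS = (p₁ − p₀) / (1 − p₀).
PS = (0.0577 − 0.00622) / (1 − 0.00622) = 0.05148 / 0.99378 ≈ 0.0518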